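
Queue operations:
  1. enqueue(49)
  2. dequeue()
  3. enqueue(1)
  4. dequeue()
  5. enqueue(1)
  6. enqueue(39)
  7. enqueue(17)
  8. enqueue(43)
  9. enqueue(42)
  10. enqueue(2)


enqueue(49) -> [49]
dequeue()->49, []
enqueue(1) -> [1]
dequeue()->1, []
enqueue(1) -> [1]
enqueue(39) -> [1, 39]
enqueue(17) -> [1, 39, 17]
enqueue(43) -> [1, 39, 17, 43]
enqueue(42) -> [1, 39, 17, 43, 42]
enqueue(2) -> [1, 39, 17, 43, 42, 2]

Final queue: [1, 39, 17, 43, 42, 2]


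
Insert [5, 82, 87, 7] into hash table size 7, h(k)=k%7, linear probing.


Insert 5: h=5 -> slot 5
Insert 82: h=5, 1 probes -> slot 6
Insert 87: h=3 -> slot 3
Insert 7: h=0 -> slot 0

Table: [7, None, None, 87, None, 5, 82]


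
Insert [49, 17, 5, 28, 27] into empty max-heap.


Insert 49: [49]
Insert 17: [49, 17]
Insert 5: [49, 17, 5]
Insert 28: [49, 28, 5, 17]
Insert 27: [49, 28, 5, 17, 27]

Final heap: [49, 28, 5, 17, 27]


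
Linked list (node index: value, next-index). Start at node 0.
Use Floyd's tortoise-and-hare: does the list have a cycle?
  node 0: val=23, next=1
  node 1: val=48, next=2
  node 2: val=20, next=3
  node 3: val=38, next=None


Floyd's tortoise (slow, +1) and hare (fast, +2):
  init: slow=0, fast=0
  step 1: slow=1, fast=2
  step 2: fast 2->3->None, no cycle

Cycle: no


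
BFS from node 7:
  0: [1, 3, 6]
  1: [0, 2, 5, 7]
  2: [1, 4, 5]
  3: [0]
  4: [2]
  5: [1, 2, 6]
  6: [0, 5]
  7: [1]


Visit 7, enqueue [1]
Visit 1, enqueue [0, 2, 5]
Visit 0, enqueue [3, 6]
Visit 2, enqueue [4]
Visit 5, enqueue []
Visit 3, enqueue []
Visit 6, enqueue []
Visit 4, enqueue []

BFS order: [7, 1, 0, 2, 5, 3, 6, 4]


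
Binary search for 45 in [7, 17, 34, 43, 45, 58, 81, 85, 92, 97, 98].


Step 1: lo=0, hi=10, mid=5, val=58
Step 2: lo=0, hi=4, mid=2, val=34
Step 3: lo=3, hi=4, mid=3, val=43
Step 4: lo=4, hi=4, mid=4, val=45

Found at index 4


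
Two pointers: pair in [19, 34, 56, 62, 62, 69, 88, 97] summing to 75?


lo=0(19)+hi=7(97)=116
lo=0(19)+hi=6(88)=107
lo=0(19)+hi=5(69)=88
lo=0(19)+hi=4(62)=81
lo=0(19)+hi=3(62)=81
lo=0(19)+hi=2(56)=75

Yes: 19+56=75


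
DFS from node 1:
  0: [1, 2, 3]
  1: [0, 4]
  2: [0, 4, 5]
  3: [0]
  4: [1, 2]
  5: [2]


Visit 1, push [4, 0]
Visit 0, push [3, 2]
Visit 2, push [5, 4]
Visit 4, push []
Visit 5, push []
Visit 3, push []

DFS order: [1, 0, 2, 4, 5, 3]


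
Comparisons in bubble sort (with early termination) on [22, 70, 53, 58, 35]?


Algorithm: bubble sort (with early termination)
Input: [22, 70, 53, 58, 35]
Sorted: [22, 35, 53, 58, 70]

10


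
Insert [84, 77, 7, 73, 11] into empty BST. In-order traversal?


Insert 84: root
Insert 77: L from 84
Insert 7: L from 84 -> L from 77
Insert 73: L from 84 -> L from 77 -> R from 7
Insert 11: L from 84 -> L from 77 -> R from 7 -> L from 73

In-order: [7, 11, 73, 77, 84]


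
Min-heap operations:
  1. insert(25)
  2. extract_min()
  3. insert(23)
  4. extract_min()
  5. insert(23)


insert(25) -> [25]
extract_min()->25, []
insert(23) -> [23]
extract_min()->23, []
insert(23) -> [23]

Final heap: [23]


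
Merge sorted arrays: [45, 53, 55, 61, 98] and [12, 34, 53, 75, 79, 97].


Take 12 from B
Take 34 from B
Take 45 from A
Take 53 from A
Take 53 from B
Take 55 from A
Take 61 from A
Take 75 from B
Take 79 from B
Take 97 from B

Merged: [12, 34, 45, 53, 53, 55, 61, 75, 79, 97, 98]


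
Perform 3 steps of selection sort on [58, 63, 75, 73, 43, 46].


Initial: [58, 63, 75, 73, 43, 46]
Step 1: min=43 at 4
  Swap: [43, 63, 75, 73, 58, 46]
Step 2: min=46 at 5
  Swap: [43, 46, 75, 73, 58, 63]
Step 3: min=58 at 4
  Swap: [43, 46, 58, 73, 75, 63]

After 3 steps: [43, 46, 58, 73, 75, 63]


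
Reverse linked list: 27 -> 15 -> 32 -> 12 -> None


Step 1: curr=27, set curr.next=prev(None) | reversed so far: 27
Step 2: curr=15, set curr.next=prev(27) | reversed so far: 15 -> 27
Step 3: curr=32, set curr.next=prev(15) | reversed so far: 32 -> 15 -> 27
Step 4: curr=12, set curr.next=prev(32) | reversed so far: 12 -> 32 -> 15 -> 27

12 -> 32 -> 15 -> 27 -> None


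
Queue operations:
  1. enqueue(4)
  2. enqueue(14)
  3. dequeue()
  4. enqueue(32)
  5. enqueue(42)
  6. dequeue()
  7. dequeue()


enqueue(4) -> [4]
enqueue(14) -> [4, 14]
dequeue()->4, [14]
enqueue(32) -> [14, 32]
enqueue(42) -> [14, 32, 42]
dequeue()->14, [32, 42]
dequeue()->32, [42]

Final queue: [42]


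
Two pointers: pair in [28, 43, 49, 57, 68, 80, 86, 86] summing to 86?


lo=0(28)+hi=7(86)=114
lo=0(28)+hi=6(86)=114
lo=0(28)+hi=5(80)=108
lo=0(28)+hi=4(68)=96
lo=0(28)+hi=3(57)=85
lo=1(43)+hi=3(57)=100
lo=1(43)+hi=2(49)=92

No pair found


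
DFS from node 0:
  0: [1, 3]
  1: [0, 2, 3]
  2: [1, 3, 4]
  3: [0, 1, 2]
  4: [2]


Visit 0, push [3, 1]
Visit 1, push [3, 2]
Visit 2, push [4, 3]
Visit 3, push []
Visit 4, push []

DFS order: [0, 1, 2, 3, 4]


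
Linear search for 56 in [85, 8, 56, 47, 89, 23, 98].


i=0: 85!=56
i=1: 8!=56
i=2: 56==56 found!

Found at 2, 3 comps


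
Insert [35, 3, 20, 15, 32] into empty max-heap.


Insert 35: [35]
Insert 3: [35, 3]
Insert 20: [35, 3, 20]
Insert 15: [35, 15, 20, 3]
Insert 32: [35, 32, 20, 3, 15]

Final heap: [35, 32, 20, 3, 15]


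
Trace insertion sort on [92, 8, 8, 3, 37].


Initial: [92, 8, 8, 3, 37]
Insert 8: [8, 92, 8, 3, 37]
Insert 8: [8, 8, 92, 3, 37]
Insert 3: [3, 8, 8, 92, 37]
Insert 37: [3, 8, 8, 37, 92]

Sorted: [3, 8, 8, 37, 92]


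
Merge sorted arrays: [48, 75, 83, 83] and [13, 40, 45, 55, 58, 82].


Take 13 from B
Take 40 from B
Take 45 from B
Take 48 from A
Take 55 from B
Take 58 from B
Take 75 from A
Take 82 from B

Merged: [13, 40, 45, 48, 55, 58, 75, 82, 83, 83]


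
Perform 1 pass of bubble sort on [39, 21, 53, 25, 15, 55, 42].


Initial: [39, 21, 53, 25, 15, 55, 42]
Pass 1: [21, 39, 25, 15, 53, 42, 55] (4 swaps)

After 1 pass: [21, 39, 25, 15, 53, 42, 55]


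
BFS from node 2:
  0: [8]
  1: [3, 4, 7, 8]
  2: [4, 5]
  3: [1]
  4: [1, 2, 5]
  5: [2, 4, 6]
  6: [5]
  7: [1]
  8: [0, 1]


Visit 2, enqueue [4, 5]
Visit 4, enqueue [1]
Visit 5, enqueue [6]
Visit 1, enqueue [3, 7, 8]
Visit 6, enqueue []
Visit 3, enqueue []
Visit 7, enqueue []
Visit 8, enqueue [0]
Visit 0, enqueue []

BFS order: [2, 4, 5, 1, 6, 3, 7, 8, 0]


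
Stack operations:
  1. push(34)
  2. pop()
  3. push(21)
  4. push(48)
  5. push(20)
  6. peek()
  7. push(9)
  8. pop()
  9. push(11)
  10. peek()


push(34) -> [34]
pop()->34, []
push(21) -> [21]
push(48) -> [21, 48]
push(20) -> [21, 48, 20]
peek()->20
push(9) -> [21, 48, 20, 9]
pop()->9, [21, 48, 20]
push(11) -> [21, 48, 20, 11]
peek()->11

Final stack: [21, 48, 20, 11]


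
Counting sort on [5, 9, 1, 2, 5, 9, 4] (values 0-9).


Input: [5, 9, 1, 2, 5, 9, 4]
Counts: [0, 1, 1, 0, 1, 2, 0, 0, 0, 2]

Sorted: [1, 2, 4, 5, 5, 9, 9]


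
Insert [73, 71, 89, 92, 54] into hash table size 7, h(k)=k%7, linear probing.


Insert 73: h=3 -> slot 3
Insert 71: h=1 -> slot 1
Insert 89: h=5 -> slot 5
Insert 92: h=1, 1 probes -> slot 2
Insert 54: h=5, 1 probes -> slot 6

Table: [None, 71, 92, 73, None, 89, 54]


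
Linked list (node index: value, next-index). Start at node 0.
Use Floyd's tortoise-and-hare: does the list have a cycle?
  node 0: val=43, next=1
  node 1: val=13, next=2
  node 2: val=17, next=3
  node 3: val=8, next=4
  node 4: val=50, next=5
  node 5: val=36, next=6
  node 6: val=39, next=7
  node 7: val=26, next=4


Floyd's tortoise (slow, +1) and hare (fast, +2):
  init: slow=0, fast=0
  step 1: slow=1, fast=2
  step 2: slow=2, fast=4
  step 3: slow=3, fast=6
  step 4: slow=4, fast=4
  slow == fast at node 4: cycle detected

Cycle: yes


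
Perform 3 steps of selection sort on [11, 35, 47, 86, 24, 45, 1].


Initial: [11, 35, 47, 86, 24, 45, 1]
Step 1: min=1 at 6
  Swap: [1, 35, 47, 86, 24, 45, 11]
Step 2: min=11 at 6
  Swap: [1, 11, 47, 86, 24, 45, 35]
Step 3: min=24 at 4
  Swap: [1, 11, 24, 86, 47, 45, 35]

After 3 steps: [1, 11, 24, 86, 47, 45, 35]


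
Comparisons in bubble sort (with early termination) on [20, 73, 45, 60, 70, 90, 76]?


Algorithm: bubble sort (with early termination)
Input: [20, 73, 45, 60, 70, 90, 76]
Sorted: [20, 45, 60, 70, 73, 76, 90]

11


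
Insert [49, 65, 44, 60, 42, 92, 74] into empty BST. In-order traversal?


Insert 49: root
Insert 65: R from 49
Insert 44: L from 49
Insert 60: R from 49 -> L from 65
Insert 42: L from 49 -> L from 44
Insert 92: R from 49 -> R from 65
Insert 74: R from 49 -> R from 65 -> L from 92

In-order: [42, 44, 49, 60, 65, 74, 92]


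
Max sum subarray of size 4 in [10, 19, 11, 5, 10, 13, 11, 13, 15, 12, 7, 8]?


[0:4]: 45
[1:5]: 45
[2:6]: 39
[3:7]: 39
[4:8]: 47
[5:9]: 52
[6:10]: 51
[7:11]: 47
[8:12]: 42

Max: 52 at [5:9]


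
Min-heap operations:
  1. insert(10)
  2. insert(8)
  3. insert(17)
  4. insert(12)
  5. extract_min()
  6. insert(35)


insert(10) -> [10]
insert(8) -> [8, 10]
insert(17) -> [8, 10, 17]
insert(12) -> [8, 10, 17, 12]
extract_min()->8, [10, 12, 17]
insert(35) -> [10, 12, 17, 35]

Final heap: [10, 12, 17, 35]


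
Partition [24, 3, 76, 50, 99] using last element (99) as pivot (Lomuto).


Pivot: 99
  24 <= 99: advance i (no swap)
  3 <= 99: advance i (no swap)
  76 <= 99: advance i (no swap)
  50 <= 99: advance i (no swap)
Place pivot at 4: [24, 3, 76, 50, 99]

Partitioned: [24, 3, 76, 50, 99]


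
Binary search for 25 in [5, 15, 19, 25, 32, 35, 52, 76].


Step 1: lo=0, hi=7, mid=3, val=25

Found at index 3


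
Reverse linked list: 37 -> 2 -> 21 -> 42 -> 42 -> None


Step 1: curr=37, set curr.next=prev(None) | reversed so far: 37
Step 2: curr=2, set curr.next=prev(37) | reversed so far: 2 -> 37
Step 3: curr=21, set curr.next=prev(2) | reversed so far: 21 -> 2 -> 37
Step 4: curr=42, set curr.next=prev(21) | reversed so far: 42 -> 21 -> 2 -> 37
Step 5: curr=42, set curr.next=prev(42) | reversed so far: 42 -> 42 -> 21 -> 2 -> 37

42 -> 42 -> 21 -> 2 -> 37 -> None


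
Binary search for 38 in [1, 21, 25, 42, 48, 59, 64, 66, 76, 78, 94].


Step 1: lo=0, hi=10, mid=5, val=59
Step 2: lo=0, hi=4, mid=2, val=25
Step 3: lo=3, hi=4, mid=3, val=42

Not found


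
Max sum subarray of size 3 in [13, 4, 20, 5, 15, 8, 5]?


[0:3]: 37
[1:4]: 29
[2:5]: 40
[3:6]: 28
[4:7]: 28

Max: 40 at [2:5]


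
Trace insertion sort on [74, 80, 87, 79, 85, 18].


Initial: [74, 80, 87, 79, 85, 18]
Insert 80: [74, 80, 87, 79, 85, 18]
Insert 87: [74, 80, 87, 79, 85, 18]
Insert 79: [74, 79, 80, 87, 85, 18]
Insert 85: [74, 79, 80, 85, 87, 18]
Insert 18: [18, 74, 79, 80, 85, 87]

Sorted: [18, 74, 79, 80, 85, 87]


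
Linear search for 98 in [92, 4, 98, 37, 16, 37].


i=0: 92!=98
i=1: 4!=98
i=2: 98==98 found!

Found at 2, 3 comps


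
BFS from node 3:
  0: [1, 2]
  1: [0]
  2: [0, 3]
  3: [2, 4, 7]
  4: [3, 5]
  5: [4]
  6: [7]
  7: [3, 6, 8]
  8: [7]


Visit 3, enqueue [2, 4, 7]
Visit 2, enqueue [0]
Visit 4, enqueue [5]
Visit 7, enqueue [6, 8]
Visit 0, enqueue [1]
Visit 5, enqueue []
Visit 6, enqueue []
Visit 8, enqueue []
Visit 1, enqueue []

BFS order: [3, 2, 4, 7, 0, 5, 6, 8, 1]


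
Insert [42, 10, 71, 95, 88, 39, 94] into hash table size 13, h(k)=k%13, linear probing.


Insert 42: h=3 -> slot 3
Insert 10: h=10 -> slot 10
Insert 71: h=6 -> slot 6
Insert 95: h=4 -> slot 4
Insert 88: h=10, 1 probes -> slot 11
Insert 39: h=0 -> slot 0
Insert 94: h=3, 2 probes -> slot 5

Table: [39, None, None, 42, 95, 94, 71, None, None, None, 10, 88, None]


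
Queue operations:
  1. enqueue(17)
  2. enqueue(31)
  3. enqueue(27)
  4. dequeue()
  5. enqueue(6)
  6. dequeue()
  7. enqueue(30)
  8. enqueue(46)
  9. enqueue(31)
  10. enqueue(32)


enqueue(17) -> [17]
enqueue(31) -> [17, 31]
enqueue(27) -> [17, 31, 27]
dequeue()->17, [31, 27]
enqueue(6) -> [31, 27, 6]
dequeue()->31, [27, 6]
enqueue(30) -> [27, 6, 30]
enqueue(46) -> [27, 6, 30, 46]
enqueue(31) -> [27, 6, 30, 46, 31]
enqueue(32) -> [27, 6, 30, 46, 31, 32]

Final queue: [27, 6, 30, 46, 31, 32]


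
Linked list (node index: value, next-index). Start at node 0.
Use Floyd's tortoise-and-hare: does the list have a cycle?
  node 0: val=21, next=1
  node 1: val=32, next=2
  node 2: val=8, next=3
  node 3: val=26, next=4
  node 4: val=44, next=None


Floyd's tortoise (slow, +1) and hare (fast, +2):
  init: slow=0, fast=0
  step 1: slow=1, fast=2
  step 2: slow=2, fast=4
  step 3: fast -> None, no cycle

Cycle: no


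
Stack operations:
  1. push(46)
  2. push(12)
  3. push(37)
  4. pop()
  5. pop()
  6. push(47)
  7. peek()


push(46) -> [46]
push(12) -> [46, 12]
push(37) -> [46, 12, 37]
pop()->37, [46, 12]
pop()->12, [46]
push(47) -> [46, 47]
peek()->47

Final stack: [46, 47]


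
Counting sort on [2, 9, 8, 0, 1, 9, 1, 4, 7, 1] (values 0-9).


Input: [2, 9, 8, 0, 1, 9, 1, 4, 7, 1]
Counts: [1, 3, 1, 0, 1, 0, 0, 1, 1, 2]

Sorted: [0, 1, 1, 1, 2, 4, 7, 8, 9, 9]


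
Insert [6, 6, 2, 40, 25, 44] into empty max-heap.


Insert 6: [6]
Insert 6: [6, 6]
Insert 2: [6, 6, 2]
Insert 40: [40, 6, 2, 6]
Insert 25: [40, 25, 2, 6, 6]
Insert 44: [44, 25, 40, 6, 6, 2]

Final heap: [44, 25, 40, 6, 6, 2]


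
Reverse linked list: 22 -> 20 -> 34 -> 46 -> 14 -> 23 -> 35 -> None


Step 1: curr=22, set curr.next=prev(None) | reversed so far: 22
Step 2: curr=20, set curr.next=prev(22) | reversed so far: 20 -> 22
Step 3: curr=34, set curr.next=prev(20) | reversed so far: 34 -> 20 -> 22
Step 4: curr=46, set curr.next=prev(34) | reversed so far: 46 -> 34 -> 20 -> 22
Step 5: curr=14, set curr.next=prev(46) | reversed so far: 14 -> 46 -> 34 -> 20 -> 22
Step 6: curr=23, set curr.next=prev(14) | reversed so far: 23 -> 14 -> 46 -> 34 -> 20 -> 22
Step 7: curr=35, set curr.next=prev(23) | reversed so far: 35 -> 23 -> 14 -> 46 -> 34 -> 20 -> 22

35 -> 23 -> 14 -> 46 -> 34 -> 20 -> 22 -> None


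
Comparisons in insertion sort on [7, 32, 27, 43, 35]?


Algorithm: insertion sort
Input: [7, 32, 27, 43, 35]
Sorted: [7, 27, 32, 35, 43]

6


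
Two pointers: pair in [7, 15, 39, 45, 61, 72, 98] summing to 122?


lo=0(7)+hi=6(98)=105
lo=1(15)+hi=6(98)=113
lo=2(39)+hi=6(98)=137
lo=2(39)+hi=5(72)=111
lo=3(45)+hi=5(72)=117
lo=4(61)+hi=5(72)=133

No pair found


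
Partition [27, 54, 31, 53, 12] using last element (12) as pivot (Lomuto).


Pivot: 12
Place pivot at 0: [12, 54, 31, 53, 27]

Partitioned: [12, 54, 31, 53, 27]


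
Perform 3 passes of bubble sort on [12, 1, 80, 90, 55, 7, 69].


Initial: [12, 1, 80, 90, 55, 7, 69]
Pass 1: [1, 12, 80, 55, 7, 69, 90] (4 swaps)
Pass 2: [1, 12, 55, 7, 69, 80, 90] (3 swaps)
Pass 3: [1, 12, 7, 55, 69, 80, 90] (1 swaps)

After 3 passes: [1, 12, 7, 55, 69, 80, 90]


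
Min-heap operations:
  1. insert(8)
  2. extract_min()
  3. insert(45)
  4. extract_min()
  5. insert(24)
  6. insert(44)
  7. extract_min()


insert(8) -> [8]
extract_min()->8, []
insert(45) -> [45]
extract_min()->45, []
insert(24) -> [24]
insert(44) -> [24, 44]
extract_min()->24, [44]

Final heap: [44]


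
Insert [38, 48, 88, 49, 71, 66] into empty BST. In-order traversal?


Insert 38: root
Insert 48: R from 38
Insert 88: R from 38 -> R from 48
Insert 49: R from 38 -> R from 48 -> L from 88
Insert 71: R from 38 -> R from 48 -> L from 88 -> R from 49
Insert 66: R from 38 -> R from 48 -> L from 88 -> R from 49 -> L from 71

In-order: [38, 48, 49, 66, 71, 88]


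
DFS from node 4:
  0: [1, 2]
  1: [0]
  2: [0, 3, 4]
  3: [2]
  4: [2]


Visit 4, push [2]
Visit 2, push [3, 0]
Visit 0, push [1]
Visit 1, push []
Visit 3, push []

DFS order: [4, 2, 0, 1, 3]


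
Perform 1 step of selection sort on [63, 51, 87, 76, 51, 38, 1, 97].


Initial: [63, 51, 87, 76, 51, 38, 1, 97]
Step 1: min=1 at 6
  Swap: [1, 51, 87, 76, 51, 38, 63, 97]

After 1 step: [1, 51, 87, 76, 51, 38, 63, 97]


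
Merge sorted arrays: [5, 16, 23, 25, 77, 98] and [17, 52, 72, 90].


Take 5 from A
Take 16 from A
Take 17 from B
Take 23 from A
Take 25 from A
Take 52 from B
Take 72 from B
Take 77 from A
Take 90 from B

Merged: [5, 16, 17, 23, 25, 52, 72, 77, 90, 98]


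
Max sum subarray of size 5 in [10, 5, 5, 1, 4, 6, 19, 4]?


[0:5]: 25
[1:6]: 21
[2:7]: 35
[3:8]: 34

Max: 35 at [2:7]


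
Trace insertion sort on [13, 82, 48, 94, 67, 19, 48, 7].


Initial: [13, 82, 48, 94, 67, 19, 48, 7]
Insert 82: [13, 82, 48, 94, 67, 19, 48, 7]
Insert 48: [13, 48, 82, 94, 67, 19, 48, 7]
Insert 94: [13, 48, 82, 94, 67, 19, 48, 7]
Insert 67: [13, 48, 67, 82, 94, 19, 48, 7]
Insert 19: [13, 19, 48, 67, 82, 94, 48, 7]
Insert 48: [13, 19, 48, 48, 67, 82, 94, 7]
Insert 7: [7, 13, 19, 48, 48, 67, 82, 94]

Sorted: [7, 13, 19, 48, 48, 67, 82, 94]


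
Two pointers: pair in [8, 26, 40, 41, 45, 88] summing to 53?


lo=0(8)+hi=5(88)=96
lo=0(8)+hi=4(45)=53

Yes: 8+45=53


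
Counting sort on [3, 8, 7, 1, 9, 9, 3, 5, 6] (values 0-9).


Input: [3, 8, 7, 1, 9, 9, 3, 5, 6]
Counts: [0, 1, 0, 2, 0, 1, 1, 1, 1, 2]

Sorted: [1, 3, 3, 5, 6, 7, 8, 9, 9]


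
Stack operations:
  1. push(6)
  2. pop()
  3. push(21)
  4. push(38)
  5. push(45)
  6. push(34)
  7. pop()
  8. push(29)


push(6) -> [6]
pop()->6, []
push(21) -> [21]
push(38) -> [21, 38]
push(45) -> [21, 38, 45]
push(34) -> [21, 38, 45, 34]
pop()->34, [21, 38, 45]
push(29) -> [21, 38, 45, 29]

Final stack: [21, 38, 45, 29]


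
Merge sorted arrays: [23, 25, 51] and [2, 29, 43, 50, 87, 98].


Take 2 from B
Take 23 from A
Take 25 from A
Take 29 from B
Take 43 from B
Take 50 from B
Take 51 from A

Merged: [2, 23, 25, 29, 43, 50, 51, 87, 98]


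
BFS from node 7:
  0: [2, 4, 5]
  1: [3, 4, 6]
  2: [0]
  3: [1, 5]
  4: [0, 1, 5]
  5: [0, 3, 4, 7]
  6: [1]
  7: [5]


Visit 7, enqueue [5]
Visit 5, enqueue [0, 3, 4]
Visit 0, enqueue [2]
Visit 3, enqueue [1]
Visit 4, enqueue []
Visit 2, enqueue []
Visit 1, enqueue [6]
Visit 6, enqueue []

BFS order: [7, 5, 0, 3, 4, 2, 1, 6]


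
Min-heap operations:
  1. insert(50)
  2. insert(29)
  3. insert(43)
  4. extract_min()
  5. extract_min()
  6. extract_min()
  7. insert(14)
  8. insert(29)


insert(50) -> [50]
insert(29) -> [29, 50]
insert(43) -> [29, 50, 43]
extract_min()->29, [43, 50]
extract_min()->43, [50]
extract_min()->50, []
insert(14) -> [14]
insert(29) -> [14, 29]

Final heap: [14, 29]


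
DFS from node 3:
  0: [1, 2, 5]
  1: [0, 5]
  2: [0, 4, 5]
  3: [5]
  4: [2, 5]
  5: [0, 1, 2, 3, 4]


Visit 3, push [5]
Visit 5, push [4, 2, 1, 0]
Visit 0, push [2, 1]
Visit 1, push []
Visit 2, push [4]
Visit 4, push []

DFS order: [3, 5, 0, 1, 2, 4]


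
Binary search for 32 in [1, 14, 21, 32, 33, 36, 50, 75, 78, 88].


Step 1: lo=0, hi=9, mid=4, val=33
Step 2: lo=0, hi=3, mid=1, val=14
Step 3: lo=2, hi=3, mid=2, val=21
Step 4: lo=3, hi=3, mid=3, val=32

Found at index 3


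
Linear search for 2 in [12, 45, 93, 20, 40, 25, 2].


i=0: 12!=2
i=1: 45!=2
i=2: 93!=2
i=3: 20!=2
i=4: 40!=2
i=5: 25!=2
i=6: 2==2 found!

Found at 6, 7 comps


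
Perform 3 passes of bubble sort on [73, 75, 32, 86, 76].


Initial: [73, 75, 32, 86, 76]
Pass 1: [73, 32, 75, 76, 86] (2 swaps)
Pass 2: [32, 73, 75, 76, 86] (1 swaps)
Pass 3: [32, 73, 75, 76, 86] (0 swaps)

After 3 passes: [32, 73, 75, 76, 86]


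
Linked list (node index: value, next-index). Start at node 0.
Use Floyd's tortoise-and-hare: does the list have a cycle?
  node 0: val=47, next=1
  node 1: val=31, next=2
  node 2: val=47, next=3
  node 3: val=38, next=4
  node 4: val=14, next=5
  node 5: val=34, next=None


Floyd's tortoise (slow, +1) and hare (fast, +2):
  init: slow=0, fast=0
  step 1: slow=1, fast=2
  step 2: slow=2, fast=4
  step 3: fast 4->5->None, no cycle

Cycle: no


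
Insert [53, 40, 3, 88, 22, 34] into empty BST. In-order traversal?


Insert 53: root
Insert 40: L from 53
Insert 3: L from 53 -> L from 40
Insert 88: R from 53
Insert 22: L from 53 -> L from 40 -> R from 3
Insert 34: L from 53 -> L from 40 -> R from 3 -> R from 22

In-order: [3, 22, 34, 40, 53, 88]


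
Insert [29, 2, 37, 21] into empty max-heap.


Insert 29: [29]
Insert 2: [29, 2]
Insert 37: [37, 2, 29]
Insert 21: [37, 21, 29, 2]

Final heap: [37, 21, 29, 2]


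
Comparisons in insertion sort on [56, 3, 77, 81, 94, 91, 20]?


Algorithm: insertion sort
Input: [56, 3, 77, 81, 94, 91, 20]
Sorted: [3, 20, 56, 77, 81, 91, 94]

12


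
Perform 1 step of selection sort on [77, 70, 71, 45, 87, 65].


Initial: [77, 70, 71, 45, 87, 65]
Step 1: min=45 at 3
  Swap: [45, 70, 71, 77, 87, 65]

After 1 step: [45, 70, 71, 77, 87, 65]


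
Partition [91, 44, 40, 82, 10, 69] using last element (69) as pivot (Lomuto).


Pivot: 69
  44 <= 69: swap -> [44, 91, 40, 82, 10, 69]
  40 <= 69: swap -> [44, 40, 91, 82, 10, 69]
  10 <= 69: swap -> [44, 40, 10, 82, 91, 69]
Place pivot at 3: [44, 40, 10, 69, 91, 82]

Partitioned: [44, 40, 10, 69, 91, 82]


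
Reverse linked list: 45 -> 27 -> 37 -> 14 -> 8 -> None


Step 1: curr=45, set curr.next=prev(None) | reversed so far: 45
Step 2: curr=27, set curr.next=prev(45) | reversed so far: 27 -> 45
Step 3: curr=37, set curr.next=prev(27) | reversed so far: 37 -> 27 -> 45
Step 4: curr=14, set curr.next=prev(37) | reversed so far: 14 -> 37 -> 27 -> 45
Step 5: curr=8, set curr.next=prev(14) | reversed so far: 8 -> 14 -> 37 -> 27 -> 45

8 -> 14 -> 37 -> 27 -> 45 -> None


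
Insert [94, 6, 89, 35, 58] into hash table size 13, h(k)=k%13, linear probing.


Insert 94: h=3 -> slot 3
Insert 6: h=6 -> slot 6
Insert 89: h=11 -> slot 11
Insert 35: h=9 -> slot 9
Insert 58: h=6, 1 probes -> slot 7

Table: [None, None, None, 94, None, None, 6, 58, None, 35, None, 89, None]


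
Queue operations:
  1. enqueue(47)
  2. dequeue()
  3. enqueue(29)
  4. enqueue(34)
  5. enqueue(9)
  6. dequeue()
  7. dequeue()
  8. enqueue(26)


enqueue(47) -> [47]
dequeue()->47, []
enqueue(29) -> [29]
enqueue(34) -> [29, 34]
enqueue(9) -> [29, 34, 9]
dequeue()->29, [34, 9]
dequeue()->34, [9]
enqueue(26) -> [9, 26]

Final queue: [9, 26]


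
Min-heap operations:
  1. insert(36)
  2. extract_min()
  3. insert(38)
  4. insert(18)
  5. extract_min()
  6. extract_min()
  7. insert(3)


insert(36) -> [36]
extract_min()->36, []
insert(38) -> [38]
insert(18) -> [18, 38]
extract_min()->18, [38]
extract_min()->38, []
insert(3) -> [3]

Final heap: [3]


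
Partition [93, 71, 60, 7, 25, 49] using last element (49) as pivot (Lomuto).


Pivot: 49
  7 <= 49: swap -> [7, 71, 60, 93, 25, 49]
  25 <= 49: swap -> [7, 25, 60, 93, 71, 49]
Place pivot at 2: [7, 25, 49, 93, 71, 60]

Partitioned: [7, 25, 49, 93, 71, 60]


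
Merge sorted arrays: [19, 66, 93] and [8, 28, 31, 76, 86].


Take 8 from B
Take 19 from A
Take 28 from B
Take 31 from B
Take 66 from A
Take 76 from B
Take 86 from B

Merged: [8, 19, 28, 31, 66, 76, 86, 93]


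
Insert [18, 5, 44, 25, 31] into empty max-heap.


Insert 18: [18]
Insert 5: [18, 5]
Insert 44: [44, 5, 18]
Insert 25: [44, 25, 18, 5]
Insert 31: [44, 31, 18, 5, 25]

Final heap: [44, 31, 18, 5, 25]


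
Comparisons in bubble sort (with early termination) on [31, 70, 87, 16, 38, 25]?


Algorithm: bubble sort (with early termination)
Input: [31, 70, 87, 16, 38, 25]
Sorted: [16, 25, 31, 38, 70, 87]

15


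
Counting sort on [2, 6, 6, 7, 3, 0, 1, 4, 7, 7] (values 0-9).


Input: [2, 6, 6, 7, 3, 0, 1, 4, 7, 7]
Counts: [1, 1, 1, 1, 1, 0, 2, 3, 0, 0]

Sorted: [0, 1, 2, 3, 4, 6, 6, 7, 7, 7]


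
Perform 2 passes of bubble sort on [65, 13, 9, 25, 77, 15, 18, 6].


Initial: [65, 13, 9, 25, 77, 15, 18, 6]
Pass 1: [13, 9, 25, 65, 15, 18, 6, 77] (6 swaps)
Pass 2: [9, 13, 25, 15, 18, 6, 65, 77] (4 swaps)

After 2 passes: [9, 13, 25, 15, 18, 6, 65, 77]


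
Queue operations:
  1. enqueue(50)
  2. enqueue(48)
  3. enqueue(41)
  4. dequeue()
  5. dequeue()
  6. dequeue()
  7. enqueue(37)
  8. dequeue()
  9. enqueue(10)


enqueue(50) -> [50]
enqueue(48) -> [50, 48]
enqueue(41) -> [50, 48, 41]
dequeue()->50, [48, 41]
dequeue()->48, [41]
dequeue()->41, []
enqueue(37) -> [37]
dequeue()->37, []
enqueue(10) -> [10]

Final queue: [10]


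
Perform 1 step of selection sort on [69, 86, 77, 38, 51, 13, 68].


Initial: [69, 86, 77, 38, 51, 13, 68]
Step 1: min=13 at 5
  Swap: [13, 86, 77, 38, 51, 69, 68]

After 1 step: [13, 86, 77, 38, 51, 69, 68]


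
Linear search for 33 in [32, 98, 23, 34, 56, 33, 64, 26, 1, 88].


i=0: 32!=33
i=1: 98!=33
i=2: 23!=33
i=3: 34!=33
i=4: 56!=33
i=5: 33==33 found!

Found at 5, 6 comps


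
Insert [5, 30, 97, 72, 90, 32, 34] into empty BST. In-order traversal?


Insert 5: root
Insert 30: R from 5
Insert 97: R from 5 -> R from 30
Insert 72: R from 5 -> R from 30 -> L from 97
Insert 90: R from 5 -> R from 30 -> L from 97 -> R from 72
Insert 32: R from 5 -> R from 30 -> L from 97 -> L from 72
Insert 34: R from 5 -> R from 30 -> L from 97 -> L from 72 -> R from 32

In-order: [5, 30, 32, 34, 72, 90, 97]


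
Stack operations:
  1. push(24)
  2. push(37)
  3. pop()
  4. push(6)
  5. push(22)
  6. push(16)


push(24) -> [24]
push(37) -> [24, 37]
pop()->37, [24]
push(6) -> [24, 6]
push(22) -> [24, 6, 22]
push(16) -> [24, 6, 22, 16]

Final stack: [24, 6, 22, 16]


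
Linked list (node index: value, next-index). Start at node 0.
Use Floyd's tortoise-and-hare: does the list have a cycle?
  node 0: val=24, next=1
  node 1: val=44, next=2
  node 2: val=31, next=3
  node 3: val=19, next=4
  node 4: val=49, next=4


Floyd's tortoise (slow, +1) and hare (fast, +2):
  init: slow=0, fast=0
  step 1: slow=1, fast=2
  step 2: slow=2, fast=4
  step 3: slow=3, fast=4
  step 4: slow=4, fast=4
  slow == fast at node 4: cycle detected

Cycle: yes


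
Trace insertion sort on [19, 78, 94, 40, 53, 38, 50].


Initial: [19, 78, 94, 40, 53, 38, 50]
Insert 78: [19, 78, 94, 40, 53, 38, 50]
Insert 94: [19, 78, 94, 40, 53, 38, 50]
Insert 40: [19, 40, 78, 94, 53, 38, 50]
Insert 53: [19, 40, 53, 78, 94, 38, 50]
Insert 38: [19, 38, 40, 53, 78, 94, 50]
Insert 50: [19, 38, 40, 50, 53, 78, 94]

Sorted: [19, 38, 40, 50, 53, 78, 94]


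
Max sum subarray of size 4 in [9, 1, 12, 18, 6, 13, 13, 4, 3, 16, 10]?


[0:4]: 40
[1:5]: 37
[2:6]: 49
[3:7]: 50
[4:8]: 36
[5:9]: 33
[6:10]: 36
[7:11]: 33

Max: 50 at [3:7]


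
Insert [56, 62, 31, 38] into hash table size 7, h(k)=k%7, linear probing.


Insert 56: h=0 -> slot 0
Insert 62: h=6 -> slot 6
Insert 31: h=3 -> slot 3
Insert 38: h=3, 1 probes -> slot 4

Table: [56, None, None, 31, 38, None, 62]


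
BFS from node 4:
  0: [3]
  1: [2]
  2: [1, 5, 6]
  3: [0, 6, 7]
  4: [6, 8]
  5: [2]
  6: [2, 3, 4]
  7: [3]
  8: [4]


Visit 4, enqueue [6, 8]
Visit 6, enqueue [2, 3]
Visit 8, enqueue []
Visit 2, enqueue [1, 5]
Visit 3, enqueue [0, 7]
Visit 1, enqueue []
Visit 5, enqueue []
Visit 0, enqueue []
Visit 7, enqueue []

BFS order: [4, 6, 8, 2, 3, 1, 5, 0, 7]


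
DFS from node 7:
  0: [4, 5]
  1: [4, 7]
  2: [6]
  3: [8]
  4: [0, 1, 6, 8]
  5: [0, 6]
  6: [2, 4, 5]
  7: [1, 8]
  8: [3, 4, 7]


Visit 7, push [8, 1]
Visit 1, push [4]
Visit 4, push [8, 6, 0]
Visit 0, push [5]
Visit 5, push [6]
Visit 6, push [2]
Visit 2, push []
Visit 8, push [3]
Visit 3, push []

DFS order: [7, 1, 4, 0, 5, 6, 2, 8, 3]


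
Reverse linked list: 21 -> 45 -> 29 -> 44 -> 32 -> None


Step 1: curr=21, set curr.next=prev(None) | reversed so far: 21
Step 2: curr=45, set curr.next=prev(21) | reversed so far: 45 -> 21
Step 3: curr=29, set curr.next=prev(45) | reversed so far: 29 -> 45 -> 21
Step 4: curr=44, set curr.next=prev(29) | reversed so far: 44 -> 29 -> 45 -> 21
Step 5: curr=32, set curr.next=prev(44) | reversed so far: 32 -> 44 -> 29 -> 45 -> 21

32 -> 44 -> 29 -> 45 -> 21 -> None


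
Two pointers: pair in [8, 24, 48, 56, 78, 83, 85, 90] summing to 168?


lo=0(8)+hi=7(90)=98
lo=1(24)+hi=7(90)=114
lo=2(48)+hi=7(90)=138
lo=3(56)+hi=7(90)=146
lo=4(78)+hi=7(90)=168

Yes: 78+90=168


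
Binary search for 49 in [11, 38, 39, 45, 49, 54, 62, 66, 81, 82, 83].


Step 1: lo=0, hi=10, mid=5, val=54
Step 2: lo=0, hi=4, mid=2, val=39
Step 3: lo=3, hi=4, mid=3, val=45
Step 4: lo=4, hi=4, mid=4, val=49

Found at index 4


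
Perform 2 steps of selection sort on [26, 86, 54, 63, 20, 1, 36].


Initial: [26, 86, 54, 63, 20, 1, 36]
Step 1: min=1 at 5
  Swap: [1, 86, 54, 63, 20, 26, 36]
Step 2: min=20 at 4
  Swap: [1, 20, 54, 63, 86, 26, 36]

After 2 steps: [1, 20, 54, 63, 86, 26, 36]


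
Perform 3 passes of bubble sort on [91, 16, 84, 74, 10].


Initial: [91, 16, 84, 74, 10]
Pass 1: [16, 84, 74, 10, 91] (4 swaps)
Pass 2: [16, 74, 10, 84, 91] (2 swaps)
Pass 3: [16, 10, 74, 84, 91] (1 swaps)

After 3 passes: [16, 10, 74, 84, 91]


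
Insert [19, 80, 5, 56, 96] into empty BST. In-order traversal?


Insert 19: root
Insert 80: R from 19
Insert 5: L from 19
Insert 56: R from 19 -> L from 80
Insert 96: R from 19 -> R from 80

In-order: [5, 19, 56, 80, 96]


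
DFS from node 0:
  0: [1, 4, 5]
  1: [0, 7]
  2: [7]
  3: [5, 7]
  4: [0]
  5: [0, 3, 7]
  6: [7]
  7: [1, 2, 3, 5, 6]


Visit 0, push [5, 4, 1]
Visit 1, push [7]
Visit 7, push [6, 5, 3, 2]
Visit 2, push []
Visit 3, push [5]
Visit 5, push []
Visit 6, push []
Visit 4, push []

DFS order: [0, 1, 7, 2, 3, 5, 6, 4]


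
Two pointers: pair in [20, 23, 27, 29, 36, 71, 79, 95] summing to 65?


lo=0(20)+hi=7(95)=115
lo=0(20)+hi=6(79)=99
lo=0(20)+hi=5(71)=91
lo=0(20)+hi=4(36)=56
lo=1(23)+hi=4(36)=59
lo=2(27)+hi=4(36)=63
lo=3(29)+hi=4(36)=65

Yes: 29+36=65


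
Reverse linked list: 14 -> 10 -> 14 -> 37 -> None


Step 1: curr=14, set curr.next=prev(None) | reversed so far: 14
Step 2: curr=10, set curr.next=prev(14) | reversed so far: 10 -> 14
Step 3: curr=14, set curr.next=prev(10) | reversed so far: 14 -> 10 -> 14
Step 4: curr=37, set curr.next=prev(14) | reversed so far: 37 -> 14 -> 10 -> 14

37 -> 14 -> 10 -> 14 -> None


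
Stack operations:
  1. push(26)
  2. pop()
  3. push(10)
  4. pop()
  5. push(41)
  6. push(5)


push(26) -> [26]
pop()->26, []
push(10) -> [10]
pop()->10, []
push(41) -> [41]
push(5) -> [41, 5]

Final stack: [41, 5]


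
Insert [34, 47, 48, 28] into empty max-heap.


Insert 34: [34]
Insert 47: [47, 34]
Insert 48: [48, 34, 47]
Insert 28: [48, 34, 47, 28]

Final heap: [48, 34, 47, 28]


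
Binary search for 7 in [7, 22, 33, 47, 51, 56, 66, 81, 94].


Step 1: lo=0, hi=8, mid=4, val=51
Step 2: lo=0, hi=3, mid=1, val=22
Step 3: lo=0, hi=0, mid=0, val=7

Found at index 0


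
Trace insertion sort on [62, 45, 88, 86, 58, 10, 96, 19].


Initial: [62, 45, 88, 86, 58, 10, 96, 19]
Insert 45: [45, 62, 88, 86, 58, 10, 96, 19]
Insert 88: [45, 62, 88, 86, 58, 10, 96, 19]
Insert 86: [45, 62, 86, 88, 58, 10, 96, 19]
Insert 58: [45, 58, 62, 86, 88, 10, 96, 19]
Insert 10: [10, 45, 58, 62, 86, 88, 96, 19]
Insert 96: [10, 45, 58, 62, 86, 88, 96, 19]
Insert 19: [10, 19, 45, 58, 62, 86, 88, 96]

Sorted: [10, 19, 45, 58, 62, 86, 88, 96]


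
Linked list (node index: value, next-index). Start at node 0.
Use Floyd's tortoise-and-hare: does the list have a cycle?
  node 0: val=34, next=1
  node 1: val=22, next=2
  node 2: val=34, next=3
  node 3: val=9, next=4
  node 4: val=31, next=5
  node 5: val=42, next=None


Floyd's tortoise (slow, +1) and hare (fast, +2):
  init: slow=0, fast=0
  step 1: slow=1, fast=2
  step 2: slow=2, fast=4
  step 3: fast 4->5->None, no cycle

Cycle: no


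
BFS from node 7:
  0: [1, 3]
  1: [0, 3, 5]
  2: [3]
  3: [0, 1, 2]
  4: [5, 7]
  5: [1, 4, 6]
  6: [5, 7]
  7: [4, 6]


Visit 7, enqueue [4, 6]
Visit 4, enqueue [5]
Visit 6, enqueue []
Visit 5, enqueue [1]
Visit 1, enqueue [0, 3]
Visit 0, enqueue []
Visit 3, enqueue [2]
Visit 2, enqueue []

BFS order: [7, 4, 6, 5, 1, 0, 3, 2]


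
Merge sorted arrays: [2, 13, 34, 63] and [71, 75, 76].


Take 2 from A
Take 13 from A
Take 34 from A
Take 63 from A

Merged: [2, 13, 34, 63, 71, 75, 76]


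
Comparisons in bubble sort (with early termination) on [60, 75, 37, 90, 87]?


Algorithm: bubble sort (with early termination)
Input: [60, 75, 37, 90, 87]
Sorted: [37, 60, 75, 87, 90]

9


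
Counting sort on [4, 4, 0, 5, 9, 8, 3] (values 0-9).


Input: [4, 4, 0, 5, 9, 8, 3]
Counts: [1, 0, 0, 1, 2, 1, 0, 0, 1, 1]

Sorted: [0, 3, 4, 4, 5, 8, 9]


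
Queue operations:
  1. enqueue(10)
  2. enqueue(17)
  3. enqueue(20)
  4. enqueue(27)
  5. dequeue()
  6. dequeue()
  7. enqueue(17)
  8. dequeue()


enqueue(10) -> [10]
enqueue(17) -> [10, 17]
enqueue(20) -> [10, 17, 20]
enqueue(27) -> [10, 17, 20, 27]
dequeue()->10, [17, 20, 27]
dequeue()->17, [20, 27]
enqueue(17) -> [20, 27, 17]
dequeue()->20, [27, 17]

Final queue: [27, 17]


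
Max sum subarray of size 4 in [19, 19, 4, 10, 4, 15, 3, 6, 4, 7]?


[0:4]: 52
[1:5]: 37
[2:6]: 33
[3:7]: 32
[4:8]: 28
[5:9]: 28
[6:10]: 20

Max: 52 at [0:4]


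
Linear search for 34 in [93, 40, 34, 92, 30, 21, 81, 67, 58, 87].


i=0: 93!=34
i=1: 40!=34
i=2: 34==34 found!

Found at 2, 3 comps


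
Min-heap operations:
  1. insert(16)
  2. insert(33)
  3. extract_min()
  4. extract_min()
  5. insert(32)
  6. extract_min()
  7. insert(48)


insert(16) -> [16]
insert(33) -> [16, 33]
extract_min()->16, [33]
extract_min()->33, []
insert(32) -> [32]
extract_min()->32, []
insert(48) -> [48]

Final heap: [48]


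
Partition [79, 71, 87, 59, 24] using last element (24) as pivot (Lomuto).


Pivot: 24
Place pivot at 0: [24, 71, 87, 59, 79]

Partitioned: [24, 71, 87, 59, 79]


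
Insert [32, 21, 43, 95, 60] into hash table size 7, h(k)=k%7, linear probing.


Insert 32: h=4 -> slot 4
Insert 21: h=0 -> slot 0
Insert 43: h=1 -> slot 1
Insert 95: h=4, 1 probes -> slot 5
Insert 60: h=4, 2 probes -> slot 6

Table: [21, 43, None, None, 32, 95, 60]


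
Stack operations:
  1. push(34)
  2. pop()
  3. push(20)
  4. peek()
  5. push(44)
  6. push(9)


push(34) -> [34]
pop()->34, []
push(20) -> [20]
peek()->20
push(44) -> [20, 44]
push(9) -> [20, 44, 9]

Final stack: [20, 44, 9]


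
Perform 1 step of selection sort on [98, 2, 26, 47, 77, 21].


Initial: [98, 2, 26, 47, 77, 21]
Step 1: min=2 at 1
  Swap: [2, 98, 26, 47, 77, 21]

After 1 step: [2, 98, 26, 47, 77, 21]


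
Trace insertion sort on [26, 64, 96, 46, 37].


Initial: [26, 64, 96, 46, 37]
Insert 64: [26, 64, 96, 46, 37]
Insert 96: [26, 64, 96, 46, 37]
Insert 46: [26, 46, 64, 96, 37]
Insert 37: [26, 37, 46, 64, 96]

Sorted: [26, 37, 46, 64, 96]


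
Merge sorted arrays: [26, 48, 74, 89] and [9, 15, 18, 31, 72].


Take 9 from B
Take 15 from B
Take 18 from B
Take 26 from A
Take 31 from B
Take 48 from A
Take 72 from B

Merged: [9, 15, 18, 26, 31, 48, 72, 74, 89]


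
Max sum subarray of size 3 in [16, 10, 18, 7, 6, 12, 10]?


[0:3]: 44
[1:4]: 35
[2:5]: 31
[3:6]: 25
[4:7]: 28

Max: 44 at [0:3]


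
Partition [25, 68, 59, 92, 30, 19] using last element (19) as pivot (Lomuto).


Pivot: 19
Place pivot at 0: [19, 68, 59, 92, 30, 25]

Partitioned: [19, 68, 59, 92, 30, 25]


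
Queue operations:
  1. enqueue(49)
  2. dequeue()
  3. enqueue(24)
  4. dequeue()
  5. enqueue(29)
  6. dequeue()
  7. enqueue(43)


enqueue(49) -> [49]
dequeue()->49, []
enqueue(24) -> [24]
dequeue()->24, []
enqueue(29) -> [29]
dequeue()->29, []
enqueue(43) -> [43]

Final queue: [43]


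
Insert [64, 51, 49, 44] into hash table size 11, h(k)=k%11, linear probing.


Insert 64: h=9 -> slot 9
Insert 51: h=7 -> slot 7
Insert 49: h=5 -> slot 5
Insert 44: h=0 -> slot 0

Table: [44, None, None, None, None, 49, None, 51, None, 64, None]


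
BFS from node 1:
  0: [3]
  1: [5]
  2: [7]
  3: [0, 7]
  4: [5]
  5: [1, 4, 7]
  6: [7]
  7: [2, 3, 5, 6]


Visit 1, enqueue [5]
Visit 5, enqueue [4, 7]
Visit 4, enqueue []
Visit 7, enqueue [2, 3, 6]
Visit 2, enqueue []
Visit 3, enqueue [0]
Visit 6, enqueue []
Visit 0, enqueue []

BFS order: [1, 5, 4, 7, 2, 3, 6, 0]


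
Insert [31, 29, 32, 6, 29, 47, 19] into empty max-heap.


Insert 31: [31]
Insert 29: [31, 29]
Insert 32: [32, 29, 31]
Insert 6: [32, 29, 31, 6]
Insert 29: [32, 29, 31, 6, 29]
Insert 47: [47, 29, 32, 6, 29, 31]
Insert 19: [47, 29, 32, 6, 29, 31, 19]

Final heap: [47, 29, 32, 6, 29, 31, 19]


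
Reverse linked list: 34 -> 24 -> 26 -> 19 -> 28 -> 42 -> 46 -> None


Step 1: curr=34, set curr.next=prev(None) | reversed so far: 34
Step 2: curr=24, set curr.next=prev(34) | reversed so far: 24 -> 34
Step 3: curr=26, set curr.next=prev(24) | reversed so far: 26 -> 24 -> 34
Step 4: curr=19, set curr.next=prev(26) | reversed so far: 19 -> 26 -> 24 -> 34
Step 5: curr=28, set curr.next=prev(19) | reversed so far: 28 -> 19 -> 26 -> 24 -> 34
Step 6: curr=42, set curr.next=prev(28) | reversed so far: 42 -> 28 -> 19 -> 26 -> 24 -> 34
Step 7: curr=46, set curr.next=prev(42) | reversed so far: 46 -> 42 -> 28 -> 19 -> 26 -> 24 -> 34

46 -> 42 -> 28 -> 19 -> 26 -> 24 -> 34 -> None


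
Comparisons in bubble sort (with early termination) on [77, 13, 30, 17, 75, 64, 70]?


Algorithm: bubble sort (with early termination)
Input: [77, 13, 30, 17, 75, 64, 70]
Sorted: [13, 17, 30, 64, 70, 75, 77]

15


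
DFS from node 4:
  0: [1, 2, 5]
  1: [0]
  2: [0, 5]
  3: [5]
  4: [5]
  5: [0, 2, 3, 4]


Visit 4, push [5]
Visit 5, push [3, 2, 0]
Visit 0, push [2, 1]
Visit 1, push []
Visit 2, push []
Visit 3, push []

DFS order: [4, 5, 0, 1, 2, 3]


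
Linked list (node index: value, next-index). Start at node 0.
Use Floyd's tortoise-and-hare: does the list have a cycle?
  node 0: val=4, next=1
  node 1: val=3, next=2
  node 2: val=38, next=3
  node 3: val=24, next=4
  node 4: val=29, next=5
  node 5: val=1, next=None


Floyd's tortoise (slow, +1) and hare (fast, +2):
  init: slow=0, fast=0
  step 1: slow=1, fast=2
  step 2: slow=2, fast=4
  step 3: fast 4->5->None, no cycle

Cycle: no


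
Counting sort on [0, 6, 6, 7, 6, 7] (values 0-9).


Input: [0, 6, 6, 7, 6, 7]
Counts: [1, 0, 0, 0, 0, 0, 3, 2, 0, 0]

Sorted: [0, 6, 6, 6, 7, 7]


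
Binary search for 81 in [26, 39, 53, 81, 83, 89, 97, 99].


Step 1: lo=0, hi=7, mid=3, val=81

Found at index 3


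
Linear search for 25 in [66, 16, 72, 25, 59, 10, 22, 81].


i=0: 66!=25
i=1: 16!=25
i=2: 72!=25
i=3: 25==25 found!

Found at 3, 4 comps


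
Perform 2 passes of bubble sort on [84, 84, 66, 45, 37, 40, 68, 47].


Initial: [84, 84, 66, 45, 37, 40, 68, 47]
Pass 1: [84, 66, 45, 37, 40, 68, 47, 84] (6 swaps)
Pass 2: [66, 45, 37, 40, 68, 47, 84, 84] (6 swaps)

After 2 passes: [66, 45, 37, 40, 68, 47, 84, 84]


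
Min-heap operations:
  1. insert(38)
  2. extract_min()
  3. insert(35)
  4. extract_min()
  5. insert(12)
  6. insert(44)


insert(38) -> [38]
extract_min()->38, []
insert(35) -> [35]
extract_min()->35, []
insert(12) -> [12]
insert(44) -> [12, 44]

Final heap: [12, 44]


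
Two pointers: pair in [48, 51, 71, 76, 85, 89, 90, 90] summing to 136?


lo=0(48)+hi=7(90)=138
lo=0(48)+hi=6(90)=138
lo=0(48)+hi=5(89)=137
lo=0(48)+hi=4(85)=133
lo=1(51)+hi=4(85)=136

Yes: 51+85=136


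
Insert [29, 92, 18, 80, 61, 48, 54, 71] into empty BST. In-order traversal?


Insert 29: root
Insert 92: R from 29
Insert 18: L from 29
Insert 80: R from 29 -> L from 92
Insert 61: R from 29 -> L from 92 -> L from 80
Insert 48: R from 29 -> L from 92 -> L from 80 -> L from 61
Insert 54: R from 29 -> L from 92 -> L from 80 -> L from 61 -> R from 48
Insert 71: R from 29 -> L from 92 -> L from 80 -> R from 61

In-order: [18, 29, 48, 54, 61, 71, 80, 92]


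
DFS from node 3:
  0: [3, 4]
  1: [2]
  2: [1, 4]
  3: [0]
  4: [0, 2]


Visit 3, push [0]
Visit 0, push [4]
Visit 4, push [2]
Visit 2, push [1]
Visit 1, push []

DFS order: [3, 0, 4, 2, 1]


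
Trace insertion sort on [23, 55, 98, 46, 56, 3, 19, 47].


Initial: [23, 55, 98, 46, 56, 3, 19, 47]
Insert 55: [23, 55, 98, 46, 56, 3, 19, 47]
Insert 98: [23, 55, 98, 46, 56, 3, 19, 47]
Insert 46: [23, 46, 55, 98, 56, 3, 19, 47]
Insert 56: [23, 46, 55, 56, 98, 3, 19, 47]
Insert 3: [3, 23, 46, 55, 56, 98, 19, 47]
Insert 19: [3, 19, 23, 46, 55, 56, 98, 47]
Insert 47: [3, 19, 23, 46, 47, 55, 56, 98]

Sorted: [3, 19, 23, 46, 47, 55, 56, 98]


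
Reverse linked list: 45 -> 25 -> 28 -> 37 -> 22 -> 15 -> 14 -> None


Step 1: curr=45, set curr.next=prev(None) | reversed so far: 45
Step 2: curr=25, set curr.next=prev(45) | reversed so far: 25 -> 45
Step 3: curr=28, set curr.next=prev(25) | reversed so far: 28 -> 25 -> 45
Step 4: curr=37, set curr.next=prev(28) | reversed so far: 37 -> 28 -> 25 -> 45
Step 5: curr=22, set curr.next=prev(37) | reversed so far: 22 -> 37 -> 28 -> 25 -> 45
Step 6: curr=15, set curr.next=prev(22) | reversed so far: 15 -> 22 -> 37 -> 28 -> 25 -> 45
Step 7: curr=14, set curr.next=prev(15) | reversed so far: 14 -> 15 -> 22 -> 37 -> 28 -> 25 -> 45

14 -> 15 -> 22 -> 37 -> 28 -> 25 -> 45 -> None
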